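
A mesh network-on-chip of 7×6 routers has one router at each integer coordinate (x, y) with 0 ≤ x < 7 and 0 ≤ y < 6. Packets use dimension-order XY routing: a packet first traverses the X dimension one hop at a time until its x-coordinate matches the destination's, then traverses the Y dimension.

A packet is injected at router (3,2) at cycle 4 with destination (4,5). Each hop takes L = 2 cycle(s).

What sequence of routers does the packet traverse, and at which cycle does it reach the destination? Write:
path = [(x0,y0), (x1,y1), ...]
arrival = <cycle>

path = [(3,2), (4,2), (4,3), (4,4), (4,5)]
arrival = 12

[0] x=3 y=2 t=4
[1] x=4 y=2 t=6 →E
[2] x=4 y=3 t=8 →N
[3] x=4 y=4 t=10 →N
[4] x=4 y=5 t=12 →N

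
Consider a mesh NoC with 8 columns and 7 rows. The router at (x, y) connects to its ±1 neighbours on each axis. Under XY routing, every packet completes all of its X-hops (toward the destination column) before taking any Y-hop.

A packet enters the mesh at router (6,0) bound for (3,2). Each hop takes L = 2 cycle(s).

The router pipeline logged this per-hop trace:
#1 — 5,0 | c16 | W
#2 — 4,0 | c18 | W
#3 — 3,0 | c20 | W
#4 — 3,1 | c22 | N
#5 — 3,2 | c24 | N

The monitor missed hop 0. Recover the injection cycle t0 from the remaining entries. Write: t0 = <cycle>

t0 = 14

At hop 1 the cycle is 16; in general cyc_k = t0 + kL.
So t0 = 16 − 1·2 = 14.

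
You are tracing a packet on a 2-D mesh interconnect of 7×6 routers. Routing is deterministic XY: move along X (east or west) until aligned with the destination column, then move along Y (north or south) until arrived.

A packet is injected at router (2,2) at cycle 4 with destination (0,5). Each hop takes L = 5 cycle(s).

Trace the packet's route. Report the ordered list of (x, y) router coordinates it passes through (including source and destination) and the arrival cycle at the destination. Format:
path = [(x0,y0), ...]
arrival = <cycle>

src (2,2)  cyc=4
W→(1,2)  cyc=9
W→(0,2)  cyc=14
N→(0,3)  cyc=19
N→(0,4)  cyc=24
N→(0,5)  cyc=29

path = [(2,2), (1,2), (0,2), (0,3), (0,4), (0,5)]
arrival = 29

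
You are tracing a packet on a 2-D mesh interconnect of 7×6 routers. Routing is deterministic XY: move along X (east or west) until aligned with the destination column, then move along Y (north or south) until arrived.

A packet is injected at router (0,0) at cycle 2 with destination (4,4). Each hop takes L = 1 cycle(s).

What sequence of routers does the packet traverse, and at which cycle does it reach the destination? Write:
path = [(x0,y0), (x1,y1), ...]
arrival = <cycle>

path = [(0,0), (1,0), (2,0), (3,0), (4,0), (4,1), (4,2), (4,3), (4,4)]
arrival = 10

hop 0: (0,0) @ cyc 2
hop 1: (1,0) @ cyc 3  [E]
hop 2: (2,0) @ cyc 4  [E]
hop 3: (3,0) @ cyc 5  [E]
hop 4: (4,0) @ cyc 6  [E]
hop 5: (4,1) @ cyc 7  [N]
hop 6: (4,2) @ cyc 8  [N]
hop 7: (4,3) @ cyc 9  [N]
hop 8: (4,4) @ cyc 10  [N]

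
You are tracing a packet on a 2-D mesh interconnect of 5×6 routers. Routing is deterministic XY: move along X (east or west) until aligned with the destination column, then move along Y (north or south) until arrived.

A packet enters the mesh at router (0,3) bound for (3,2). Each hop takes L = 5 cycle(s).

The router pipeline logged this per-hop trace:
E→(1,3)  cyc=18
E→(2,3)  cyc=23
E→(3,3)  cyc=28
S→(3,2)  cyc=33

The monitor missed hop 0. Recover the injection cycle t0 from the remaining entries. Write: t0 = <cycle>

t0 = 13

The first recorded entry is hop 1 at cycle 18.
t0 = cyc[1] − L = 18 − 5 = 13.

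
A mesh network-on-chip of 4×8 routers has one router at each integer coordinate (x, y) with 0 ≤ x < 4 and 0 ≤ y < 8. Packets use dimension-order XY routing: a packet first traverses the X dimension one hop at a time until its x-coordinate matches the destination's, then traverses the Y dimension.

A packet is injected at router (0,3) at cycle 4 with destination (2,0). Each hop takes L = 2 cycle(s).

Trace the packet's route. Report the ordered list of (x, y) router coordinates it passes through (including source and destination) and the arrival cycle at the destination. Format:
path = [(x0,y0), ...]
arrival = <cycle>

t=4: at (0,3)
t=6: at (1,3) after E
t=8: at (2,3) after E
t=10: at (2,2) after S
t=12: at (2,1) after S
t=14: at (2,0) after S

path = [(0,3), (1,3), (2,3), (2,2), (2,1), (2,0)]
arrival = 14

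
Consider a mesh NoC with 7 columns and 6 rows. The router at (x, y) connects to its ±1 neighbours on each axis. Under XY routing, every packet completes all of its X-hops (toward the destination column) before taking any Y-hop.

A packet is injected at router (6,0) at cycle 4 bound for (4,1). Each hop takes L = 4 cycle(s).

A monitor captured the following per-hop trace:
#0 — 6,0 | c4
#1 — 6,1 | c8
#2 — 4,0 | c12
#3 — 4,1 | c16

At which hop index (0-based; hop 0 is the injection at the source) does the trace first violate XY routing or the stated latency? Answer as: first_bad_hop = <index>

first_bad_hop = 1

check 1→ d=(0,1) cyc+4: BAD: Y-move but x=6≠4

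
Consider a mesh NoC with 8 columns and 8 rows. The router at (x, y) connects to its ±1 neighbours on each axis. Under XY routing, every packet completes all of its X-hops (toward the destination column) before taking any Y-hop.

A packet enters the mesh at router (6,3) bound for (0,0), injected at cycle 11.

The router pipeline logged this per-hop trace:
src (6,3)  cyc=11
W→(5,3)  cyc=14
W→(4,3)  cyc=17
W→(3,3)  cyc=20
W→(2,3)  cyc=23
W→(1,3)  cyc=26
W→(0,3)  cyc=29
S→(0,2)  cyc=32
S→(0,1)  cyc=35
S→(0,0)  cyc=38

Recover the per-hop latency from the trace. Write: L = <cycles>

L = 3

From hop 0 (11) to hop 1 (14): +3 cycles.
That increment is L by definition: L = 3.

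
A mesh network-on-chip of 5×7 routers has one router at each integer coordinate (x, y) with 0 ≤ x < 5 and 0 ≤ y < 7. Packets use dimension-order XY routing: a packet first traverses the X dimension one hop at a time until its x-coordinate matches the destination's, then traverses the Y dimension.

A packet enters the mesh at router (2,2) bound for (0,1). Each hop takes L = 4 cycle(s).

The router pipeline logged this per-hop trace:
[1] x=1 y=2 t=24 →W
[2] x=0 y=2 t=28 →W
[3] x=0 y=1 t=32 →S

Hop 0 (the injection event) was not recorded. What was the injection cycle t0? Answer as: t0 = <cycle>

t0 = 20

At hop 1 the cycle is 24; in general cyc_k = t0 + kL.
Subtract one hop: t0 = 24 − 4 = 20.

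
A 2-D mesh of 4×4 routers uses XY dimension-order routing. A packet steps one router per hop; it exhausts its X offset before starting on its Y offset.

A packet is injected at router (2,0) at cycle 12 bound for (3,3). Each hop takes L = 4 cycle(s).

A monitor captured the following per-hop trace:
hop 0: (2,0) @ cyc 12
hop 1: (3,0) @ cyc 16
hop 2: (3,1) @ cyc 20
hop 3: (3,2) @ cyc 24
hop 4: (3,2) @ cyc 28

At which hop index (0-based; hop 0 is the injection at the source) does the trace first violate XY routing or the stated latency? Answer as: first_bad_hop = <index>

first_bad_hop = 4

[1] (+1,+0) / 4c ⇒ ok
[2] (+0,+1) / 4c ⇒ ok
[3] (+0,+1) / 4c ⇒ ok
[4] (+0,+0) / 4c ⇒ BAD: non-unit step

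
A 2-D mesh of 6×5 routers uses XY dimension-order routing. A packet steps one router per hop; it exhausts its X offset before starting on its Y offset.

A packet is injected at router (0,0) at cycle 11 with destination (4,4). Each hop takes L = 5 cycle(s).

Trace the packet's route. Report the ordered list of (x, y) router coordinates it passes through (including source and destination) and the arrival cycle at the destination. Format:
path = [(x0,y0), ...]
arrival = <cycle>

path = [(0,0), (1,0), (2,0), (3,0), (4,0), (4,1), (4,2), (4,3), (4,4)]
arrival = 51

t=11: at (0,0)
t=16: at (1,0) after E
t=21: at (2,0) after E
t=26: at (3,0) after E
t=31: at (4,0) after E
t=36: at (4,1) after N
t=41: at (4,2) after N
t=46: at (4,3) after N
t=51: at (4,4) after N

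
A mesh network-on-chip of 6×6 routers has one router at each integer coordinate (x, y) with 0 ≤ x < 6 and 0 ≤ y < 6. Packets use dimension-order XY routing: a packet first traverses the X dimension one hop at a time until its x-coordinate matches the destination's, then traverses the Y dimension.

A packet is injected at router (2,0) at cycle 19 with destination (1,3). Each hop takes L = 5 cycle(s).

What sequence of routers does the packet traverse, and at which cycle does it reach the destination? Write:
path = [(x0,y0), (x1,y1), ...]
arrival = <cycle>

path = [(2,0), (1,0), (1,1), (1,2), (1,3)]
arrival = 39

  0. router=(2,0) cycle=19 (inject)
  1. router=(1,0) cycle=24 dir=W
  2. router=(1,1) cycle=29 dir=N
  3. router=(1,2) cycle=34 dir=N
  4. router=(1,3) cycle=39 dir=N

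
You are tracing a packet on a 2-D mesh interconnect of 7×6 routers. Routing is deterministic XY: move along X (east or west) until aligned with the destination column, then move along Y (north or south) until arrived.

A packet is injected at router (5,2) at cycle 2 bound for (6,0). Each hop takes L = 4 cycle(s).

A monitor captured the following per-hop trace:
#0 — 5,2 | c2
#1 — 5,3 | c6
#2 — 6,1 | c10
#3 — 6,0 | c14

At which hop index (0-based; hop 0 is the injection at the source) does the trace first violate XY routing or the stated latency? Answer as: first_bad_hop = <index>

first_bad_hop = 1

hop 1: step (+0,+1), +4 cyc — BAD: Y-move but x=5≠6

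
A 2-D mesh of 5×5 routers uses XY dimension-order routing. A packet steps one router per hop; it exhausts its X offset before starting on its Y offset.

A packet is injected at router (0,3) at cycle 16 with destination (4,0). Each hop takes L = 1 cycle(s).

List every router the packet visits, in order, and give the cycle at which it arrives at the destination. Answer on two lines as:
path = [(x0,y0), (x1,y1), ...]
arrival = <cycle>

  0. router=(0,3) cycle=16 (inject)
  1. router=(1,3) cycle=17 dir=E
  2. router=(2,3) cycle=18 dir=E
  3. router=(3,3) cycle=19 dir=E
  4. router=(4,3) cycle=20 dir=E
  5. router=(4,2) cycle=21 dir=S
  6. router=(4,1) cycle=22 dir=S
  7. router=(4,0) cycle=23 dir=S

path = [(0,3), (1,3), (2,3), (3,3), (4,3), (4,2), (4,1), (4,0)]
arrival = 23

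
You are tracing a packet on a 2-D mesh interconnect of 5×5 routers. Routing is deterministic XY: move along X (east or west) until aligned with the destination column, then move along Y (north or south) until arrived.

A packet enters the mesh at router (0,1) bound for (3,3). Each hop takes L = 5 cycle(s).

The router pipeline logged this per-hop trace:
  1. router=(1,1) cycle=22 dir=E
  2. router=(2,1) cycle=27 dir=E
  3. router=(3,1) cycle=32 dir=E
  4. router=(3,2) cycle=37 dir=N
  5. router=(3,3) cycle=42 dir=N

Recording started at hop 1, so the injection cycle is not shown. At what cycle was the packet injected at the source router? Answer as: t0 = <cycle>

cyc[1] = 22 and cyc[k] = t0 + k·L for every k.
So t0 = 22 − 1·5 = 17.

t0 = 17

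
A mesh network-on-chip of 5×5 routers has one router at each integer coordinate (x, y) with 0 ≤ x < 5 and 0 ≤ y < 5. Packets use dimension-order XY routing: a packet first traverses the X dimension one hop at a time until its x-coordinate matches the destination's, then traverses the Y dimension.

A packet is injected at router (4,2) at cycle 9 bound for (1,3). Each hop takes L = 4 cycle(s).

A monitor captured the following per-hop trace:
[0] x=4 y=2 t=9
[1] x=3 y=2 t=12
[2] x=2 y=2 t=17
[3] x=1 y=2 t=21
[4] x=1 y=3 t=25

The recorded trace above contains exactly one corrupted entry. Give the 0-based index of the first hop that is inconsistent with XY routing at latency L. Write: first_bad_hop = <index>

hop 1: step (-1,+0), +3 cyc — BAD: Δcyc=3≠L

first_bad_hop = 1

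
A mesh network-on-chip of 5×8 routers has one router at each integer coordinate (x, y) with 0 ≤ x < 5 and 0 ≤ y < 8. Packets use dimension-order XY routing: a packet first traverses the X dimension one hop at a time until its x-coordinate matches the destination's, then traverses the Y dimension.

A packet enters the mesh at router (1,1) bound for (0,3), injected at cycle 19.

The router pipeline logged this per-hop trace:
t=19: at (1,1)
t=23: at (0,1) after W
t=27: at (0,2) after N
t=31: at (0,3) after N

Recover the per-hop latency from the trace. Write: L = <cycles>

L = 4

Between hops 0 and 1 the cycle counter advances 23 − 19 = 4.
That increment is L by definition: L = 4.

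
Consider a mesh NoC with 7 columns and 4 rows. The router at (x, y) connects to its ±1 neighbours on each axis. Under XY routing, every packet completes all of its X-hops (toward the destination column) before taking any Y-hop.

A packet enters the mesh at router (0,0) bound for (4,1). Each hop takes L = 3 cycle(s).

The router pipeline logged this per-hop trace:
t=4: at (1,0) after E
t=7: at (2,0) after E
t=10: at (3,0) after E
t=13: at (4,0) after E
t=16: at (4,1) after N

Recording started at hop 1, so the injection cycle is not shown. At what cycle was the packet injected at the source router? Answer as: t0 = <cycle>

At hop 1 the cycle is 4; in general cyc_k = t0 + kL.
Therefore t0 = 4 − L = 1.

t0 = 1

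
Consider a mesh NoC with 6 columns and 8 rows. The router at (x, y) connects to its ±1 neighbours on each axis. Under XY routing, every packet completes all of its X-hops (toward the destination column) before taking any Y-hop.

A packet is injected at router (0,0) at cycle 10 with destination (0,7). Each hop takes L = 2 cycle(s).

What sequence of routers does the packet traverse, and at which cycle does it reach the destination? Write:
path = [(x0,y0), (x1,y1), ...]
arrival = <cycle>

[0] x=0 y=0 t=10
[1] x=0 y=1 t=12 →N
[2] x=0 y=2 t=14 →N
[3] x=0 y=3 t=16 →N
[4] x=0 y=4 t=18 →N
[5] x=0 y=5 t=20 →N
[6] x=0 y=6 t=22 →N
[7] x=0 y=7 t=24 →N

path = [(0,0), (0,1), (0,2), (0,3), (0,4), (0,5), (0,6), (0,7)]
arrival = 24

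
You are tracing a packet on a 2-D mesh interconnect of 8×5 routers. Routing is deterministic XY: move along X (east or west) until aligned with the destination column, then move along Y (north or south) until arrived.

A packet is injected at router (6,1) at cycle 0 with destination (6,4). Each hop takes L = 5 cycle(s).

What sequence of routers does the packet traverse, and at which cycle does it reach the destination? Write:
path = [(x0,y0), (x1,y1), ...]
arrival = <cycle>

path = [(6,1), (6,2), (6,3), (6,4)]
arrival = 15

hop 0: (6,1) @ cyc 0
hop 1: (6,2) @ cyc 5  [N]
hop 2: (6,3) @ cyc 10  [N]
hop 3: (6,4) @ cyc 15  [N]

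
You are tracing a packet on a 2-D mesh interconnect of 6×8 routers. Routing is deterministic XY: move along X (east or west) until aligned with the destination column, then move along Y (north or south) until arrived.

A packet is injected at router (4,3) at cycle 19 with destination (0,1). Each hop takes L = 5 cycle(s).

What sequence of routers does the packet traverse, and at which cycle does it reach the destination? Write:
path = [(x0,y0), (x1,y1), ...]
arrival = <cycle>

path = [(4,3), (3,3), (2,3), (1,3), (0,3), (0,2), (0,1)]
arrival = 49

#0 — 4,3 | c19
#1 — 3,3 | c24 | W
#2 — 2,3 | c29 | W
#3 — 1,3 | c34 | W
#4 — 0,3 | c39 | W
#5 — 0,2 | c44 | S
#6 — 0,1 | c49 | S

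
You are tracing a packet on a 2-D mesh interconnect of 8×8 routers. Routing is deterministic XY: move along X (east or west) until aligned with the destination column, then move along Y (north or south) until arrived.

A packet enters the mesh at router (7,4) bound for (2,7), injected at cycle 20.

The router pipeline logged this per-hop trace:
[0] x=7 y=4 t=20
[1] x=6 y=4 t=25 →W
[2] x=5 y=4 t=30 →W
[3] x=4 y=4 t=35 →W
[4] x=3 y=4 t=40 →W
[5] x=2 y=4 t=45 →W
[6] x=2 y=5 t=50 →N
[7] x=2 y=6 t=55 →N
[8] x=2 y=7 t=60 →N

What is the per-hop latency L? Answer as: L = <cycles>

Between hops 0 and 1 the cycle counter advances 25 − 20 = 5.
Each hop adds L, hence L = 5.

L = 5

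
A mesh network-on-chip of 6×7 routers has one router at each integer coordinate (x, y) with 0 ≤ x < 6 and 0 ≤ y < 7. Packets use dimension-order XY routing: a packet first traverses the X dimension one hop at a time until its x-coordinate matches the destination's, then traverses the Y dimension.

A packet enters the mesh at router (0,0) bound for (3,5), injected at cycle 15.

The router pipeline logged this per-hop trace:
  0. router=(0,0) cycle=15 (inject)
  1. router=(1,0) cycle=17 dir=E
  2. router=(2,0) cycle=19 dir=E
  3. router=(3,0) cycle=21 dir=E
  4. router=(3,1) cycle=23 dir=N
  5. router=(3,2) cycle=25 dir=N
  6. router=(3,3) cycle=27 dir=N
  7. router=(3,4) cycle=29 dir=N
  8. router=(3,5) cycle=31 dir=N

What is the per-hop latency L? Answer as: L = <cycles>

L = 2

Δcyc across hop 0→1: 17 − 15 = 2.
One hop costs L cycles, so L = 2.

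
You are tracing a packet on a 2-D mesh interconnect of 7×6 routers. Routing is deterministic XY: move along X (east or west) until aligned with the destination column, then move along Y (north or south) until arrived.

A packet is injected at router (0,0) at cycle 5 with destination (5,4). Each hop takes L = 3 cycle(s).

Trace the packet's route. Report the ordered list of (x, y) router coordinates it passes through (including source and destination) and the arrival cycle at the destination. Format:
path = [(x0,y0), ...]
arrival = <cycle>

path = [(0,0), (1,0), (2,0), (3,0), (4,0), (5,0), (5,1), (5,2), (5,3), (5,4)]
arrival = 32

  0. router=(0,0) cycle=5 (inject)
  1. router=(1,0) cycle=8 dir=E
  2. router=(2,0) cycle=11 dir=E
  3. router=(3,0) cycle=14 dir=E
  4. router=(4,0) cycle=17 dir=E
  5. router=(5,0) cycle=20 dir=E
  6. router=(5,1) cycle=23 dir=N
  7. router=(5,2) cycle=26 dir=N
  8. router=(5,3) cycle=29 dir=N
  9. router=(5,4) cycle=32 dir=N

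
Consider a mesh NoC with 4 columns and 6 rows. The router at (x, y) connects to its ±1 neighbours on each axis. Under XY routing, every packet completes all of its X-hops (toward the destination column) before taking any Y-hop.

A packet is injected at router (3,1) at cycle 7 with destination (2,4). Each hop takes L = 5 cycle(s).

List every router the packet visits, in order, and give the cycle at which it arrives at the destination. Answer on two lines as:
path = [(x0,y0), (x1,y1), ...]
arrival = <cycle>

path = [(3,1), (2,1), (2,2), (2,3), (2,4)]
arrival = 27

src (3,1)  cyc=7
W→(2,1)  cyc=12
N→(2,2)  cyc=17
N→(2,3)  cyc=22
N→(2,4)  cyc=27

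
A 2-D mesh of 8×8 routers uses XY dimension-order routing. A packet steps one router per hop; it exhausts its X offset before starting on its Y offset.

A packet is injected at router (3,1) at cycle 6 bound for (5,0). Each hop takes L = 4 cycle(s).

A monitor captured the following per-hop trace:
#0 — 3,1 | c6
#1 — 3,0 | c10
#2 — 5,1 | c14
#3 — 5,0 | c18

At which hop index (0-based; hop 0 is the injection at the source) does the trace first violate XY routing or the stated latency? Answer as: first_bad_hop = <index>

first_bad_hop = 1

check 1→ d=(0,-1) cyc+4: BAD: Y-move but x=3≠5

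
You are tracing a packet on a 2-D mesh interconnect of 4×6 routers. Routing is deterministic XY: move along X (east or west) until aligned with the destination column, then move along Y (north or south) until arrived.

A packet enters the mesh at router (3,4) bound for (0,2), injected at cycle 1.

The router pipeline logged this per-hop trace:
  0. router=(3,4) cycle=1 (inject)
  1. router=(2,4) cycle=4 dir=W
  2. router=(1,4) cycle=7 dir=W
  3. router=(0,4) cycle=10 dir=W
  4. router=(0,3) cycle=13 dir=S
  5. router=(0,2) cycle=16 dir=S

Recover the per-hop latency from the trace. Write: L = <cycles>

L = 3

cyc[1] − cyc[0] = 4 − 1 = 3.
That increment is L by definition: L = 3.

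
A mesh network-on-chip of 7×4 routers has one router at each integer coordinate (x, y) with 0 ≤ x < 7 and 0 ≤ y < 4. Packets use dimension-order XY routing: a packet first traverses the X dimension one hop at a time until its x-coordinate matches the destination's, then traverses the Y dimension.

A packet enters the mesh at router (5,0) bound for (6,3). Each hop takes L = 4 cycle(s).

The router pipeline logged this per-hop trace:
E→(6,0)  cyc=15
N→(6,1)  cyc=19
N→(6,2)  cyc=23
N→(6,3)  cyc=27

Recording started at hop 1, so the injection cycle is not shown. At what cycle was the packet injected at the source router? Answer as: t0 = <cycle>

t0 = 11

At hop 1 the cycle is 15; in general cyc_k = t0 + kL.
t0 = cyc[1] − L = 15 − 4 = 11.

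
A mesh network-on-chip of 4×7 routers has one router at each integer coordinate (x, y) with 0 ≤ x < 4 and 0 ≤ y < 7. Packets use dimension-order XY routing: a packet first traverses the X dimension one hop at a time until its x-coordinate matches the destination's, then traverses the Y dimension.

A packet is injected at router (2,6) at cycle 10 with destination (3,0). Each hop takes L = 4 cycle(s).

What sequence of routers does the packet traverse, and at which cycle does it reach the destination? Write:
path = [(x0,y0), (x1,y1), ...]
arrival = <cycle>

#0 — 2,6 | c10
#1 — 3,6 | c14 | E
#2 — 3,5 | c18 | S
#3 — 3,4 | c22 | S
#4 — 3,3 | c26 | S
#5 — 3,2 | c30 | S
#6 — 3,1 | c34 | S
#7 — 3,0 | c38 | S

path = [(2,6), (3,6), (3,5), (3,4), (3,3), (3,2), (3,1), (3,0)]
arrival = 38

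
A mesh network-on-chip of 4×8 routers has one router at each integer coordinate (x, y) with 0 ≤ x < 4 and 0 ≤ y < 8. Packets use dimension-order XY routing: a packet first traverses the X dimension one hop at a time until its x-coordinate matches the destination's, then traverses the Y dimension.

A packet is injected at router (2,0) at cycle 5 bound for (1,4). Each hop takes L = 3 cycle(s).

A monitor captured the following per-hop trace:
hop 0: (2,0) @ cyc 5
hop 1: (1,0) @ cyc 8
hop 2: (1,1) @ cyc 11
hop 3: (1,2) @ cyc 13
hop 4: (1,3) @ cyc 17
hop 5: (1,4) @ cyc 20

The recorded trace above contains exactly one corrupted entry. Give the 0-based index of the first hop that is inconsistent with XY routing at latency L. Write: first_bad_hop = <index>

first_bad_hop = 3

[1] (-1,+0) / 3c ⇒ ok
[2] (+0,+1) / 3c ⇒ ok
[3] (+0,+1) / 2c ⇒ BAD: Δcyc=2≠L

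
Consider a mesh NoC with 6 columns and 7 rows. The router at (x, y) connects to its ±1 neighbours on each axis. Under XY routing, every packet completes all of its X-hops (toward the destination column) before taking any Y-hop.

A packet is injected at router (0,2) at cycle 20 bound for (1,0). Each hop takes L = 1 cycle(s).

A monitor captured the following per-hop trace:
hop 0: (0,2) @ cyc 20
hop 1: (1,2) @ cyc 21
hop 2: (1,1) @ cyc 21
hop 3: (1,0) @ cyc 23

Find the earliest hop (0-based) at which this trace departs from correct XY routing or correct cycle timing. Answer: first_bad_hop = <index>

hop 1: step (+1,+0), +1 cyc — ok
hop 2: step (+0,-1), +0 cyc — BAD: Δcyc=0≠L

first_bad_hop = 2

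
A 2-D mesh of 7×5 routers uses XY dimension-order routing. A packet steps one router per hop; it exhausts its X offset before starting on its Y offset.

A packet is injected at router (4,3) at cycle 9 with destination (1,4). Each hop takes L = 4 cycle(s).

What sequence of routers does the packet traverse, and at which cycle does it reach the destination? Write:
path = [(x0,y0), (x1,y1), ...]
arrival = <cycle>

path = [(4,3), (3,3), (2,3), (1,3), (1,4)]
arrival = 25

[0] x=4 y=3 t=9
[1] x=3 y=3 t=13 →W
[2] x=2 y=3 t=17 →W
[3] x=1 y=3 t=21 →W
[4] x=1 y=4 t=25 →N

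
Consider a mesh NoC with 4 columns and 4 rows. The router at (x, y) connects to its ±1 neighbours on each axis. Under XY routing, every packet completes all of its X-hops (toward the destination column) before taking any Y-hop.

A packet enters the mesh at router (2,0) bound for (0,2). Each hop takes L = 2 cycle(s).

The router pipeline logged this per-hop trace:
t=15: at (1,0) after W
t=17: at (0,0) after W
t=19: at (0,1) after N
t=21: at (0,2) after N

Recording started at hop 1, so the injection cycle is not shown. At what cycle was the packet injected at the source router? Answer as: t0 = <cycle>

At hop 1 the cycle is 15; in general cyc_k = t0 + kL.
t0 = cyc[1] − L = 15 − 2 = 13.

t0 = 13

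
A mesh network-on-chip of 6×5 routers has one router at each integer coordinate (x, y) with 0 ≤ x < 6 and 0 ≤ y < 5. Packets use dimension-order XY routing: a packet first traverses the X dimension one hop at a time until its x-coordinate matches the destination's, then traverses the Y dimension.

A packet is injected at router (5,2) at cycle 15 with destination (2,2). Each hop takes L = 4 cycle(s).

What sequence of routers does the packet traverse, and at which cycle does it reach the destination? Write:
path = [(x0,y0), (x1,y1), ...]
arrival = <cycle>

hop 0: (5,2) @ cyc 15
hop 1: (4,2) @ cyc 19  [W]
hop 2: (3,2) @ cyc 23  [W]
hop 3: (2,2) @ cyc 27  [W]

path = [(5,2), (4,2), (3,2), (2,2)]
arrival = 27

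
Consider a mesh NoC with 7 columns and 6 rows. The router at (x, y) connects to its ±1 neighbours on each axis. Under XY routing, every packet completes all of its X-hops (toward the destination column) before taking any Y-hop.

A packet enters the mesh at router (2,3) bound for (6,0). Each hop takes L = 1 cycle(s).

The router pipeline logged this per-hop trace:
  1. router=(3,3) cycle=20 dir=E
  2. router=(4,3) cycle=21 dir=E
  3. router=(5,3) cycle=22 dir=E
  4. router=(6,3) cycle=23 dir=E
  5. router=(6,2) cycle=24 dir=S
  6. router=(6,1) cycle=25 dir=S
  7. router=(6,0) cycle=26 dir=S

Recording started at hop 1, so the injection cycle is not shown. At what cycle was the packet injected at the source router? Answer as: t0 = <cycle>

At hop 1 the cycle is 20; in general cyc_k = t0 + kL.
Therefore t0 = 20 − L = 19.

t0 = 19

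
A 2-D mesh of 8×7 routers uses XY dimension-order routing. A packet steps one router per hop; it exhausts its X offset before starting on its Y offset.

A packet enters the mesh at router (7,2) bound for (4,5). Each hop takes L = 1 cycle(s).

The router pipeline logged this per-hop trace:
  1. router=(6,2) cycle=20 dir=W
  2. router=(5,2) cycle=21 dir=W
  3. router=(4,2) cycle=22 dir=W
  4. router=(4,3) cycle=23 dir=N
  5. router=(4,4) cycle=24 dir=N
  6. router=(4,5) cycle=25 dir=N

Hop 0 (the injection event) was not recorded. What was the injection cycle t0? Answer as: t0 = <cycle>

t0 = 19

The first recorded entry is hop 1 at cycle 20.
Therefore t0 = 20 − L = 19.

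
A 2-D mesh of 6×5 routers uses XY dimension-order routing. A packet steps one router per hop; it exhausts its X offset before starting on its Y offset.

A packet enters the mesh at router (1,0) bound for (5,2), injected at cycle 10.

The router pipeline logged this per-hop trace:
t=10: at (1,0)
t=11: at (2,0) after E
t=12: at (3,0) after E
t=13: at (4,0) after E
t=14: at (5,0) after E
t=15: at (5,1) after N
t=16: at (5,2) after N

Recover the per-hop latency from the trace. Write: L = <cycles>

L = 1

From hop 0 (10) to hop 1 (11): +1 cycles.
Per-hop latency L = Δcyc = 1.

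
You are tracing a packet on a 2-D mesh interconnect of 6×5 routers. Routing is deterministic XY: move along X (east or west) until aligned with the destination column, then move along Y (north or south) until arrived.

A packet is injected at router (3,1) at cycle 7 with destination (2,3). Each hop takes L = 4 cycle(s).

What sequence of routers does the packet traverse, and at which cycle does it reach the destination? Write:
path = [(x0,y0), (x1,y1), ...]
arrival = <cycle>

path = [(3,1), (2,1), (2,2), (2,3)]
arrival = 19

t=7: at (3,1)
t=11: at (2,1) after W
t=15: at (2,2) after N
t=19: at (2,3) after N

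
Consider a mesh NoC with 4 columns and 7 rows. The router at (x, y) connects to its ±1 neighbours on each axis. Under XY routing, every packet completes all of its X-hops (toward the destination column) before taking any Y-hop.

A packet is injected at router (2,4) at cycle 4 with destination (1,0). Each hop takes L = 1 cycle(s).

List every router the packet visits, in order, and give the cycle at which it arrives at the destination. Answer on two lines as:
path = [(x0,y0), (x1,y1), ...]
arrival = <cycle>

path = [(2,4), (1,4), (1,3), (1,2), (1,1), (1,0)]
arrival = 9

src (2,4)  cyc=4
W→(1,4)  cyc=5
S→(1,3)  cyc=6
S→(1,2)  cyc=7
S→(1,1)  cyc=8
S→(1,0)  cyc=9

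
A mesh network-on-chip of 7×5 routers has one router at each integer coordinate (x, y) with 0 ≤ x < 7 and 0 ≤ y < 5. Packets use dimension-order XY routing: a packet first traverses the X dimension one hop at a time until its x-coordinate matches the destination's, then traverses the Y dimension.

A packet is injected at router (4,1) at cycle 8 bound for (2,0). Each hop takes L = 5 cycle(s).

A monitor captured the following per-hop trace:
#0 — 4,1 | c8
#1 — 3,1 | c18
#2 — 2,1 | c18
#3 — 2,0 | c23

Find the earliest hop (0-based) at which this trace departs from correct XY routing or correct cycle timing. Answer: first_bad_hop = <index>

first_bad_hop = 1

[1] (-1,+0) / 10c ⇒ BAD: Δcyc=10≠L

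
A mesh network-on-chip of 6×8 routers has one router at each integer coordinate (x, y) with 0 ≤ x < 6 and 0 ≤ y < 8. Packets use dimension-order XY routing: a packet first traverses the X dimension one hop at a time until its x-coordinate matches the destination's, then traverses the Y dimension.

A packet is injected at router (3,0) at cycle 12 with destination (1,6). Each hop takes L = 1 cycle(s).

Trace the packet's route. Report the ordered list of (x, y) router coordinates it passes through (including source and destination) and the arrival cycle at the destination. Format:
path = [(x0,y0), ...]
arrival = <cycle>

[0] x=3 y=0 t=12
[1] x=2 y=0 t=13 →W
[2] x=1 y=0 t=14 →W
[3] x=1 y=1 t=15 →N
[4] x=1 y=2 t=16 →N
[5] x=1 y=3 t=17 →N
[6] x=1 y=4 t=18 →N
[7] x=1 y=5 t=19 →N
[8] x=1 y=6 t=20 →N

path = [(3,0), (2,0), (1,0), (1,1), (1,2), (1,3), (1,4), (1,5), (1,6)]
arrival = 20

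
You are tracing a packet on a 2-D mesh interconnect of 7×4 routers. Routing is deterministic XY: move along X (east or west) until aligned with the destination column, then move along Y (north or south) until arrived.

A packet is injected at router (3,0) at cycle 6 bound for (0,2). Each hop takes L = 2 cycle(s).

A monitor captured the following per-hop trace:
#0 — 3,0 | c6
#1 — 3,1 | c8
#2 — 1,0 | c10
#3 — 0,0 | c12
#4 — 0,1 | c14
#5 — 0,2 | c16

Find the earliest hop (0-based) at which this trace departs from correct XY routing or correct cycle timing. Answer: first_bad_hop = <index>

check 1→ d=(0,1) cyc+2: BAD: Y-move but x=3≠0

first_bad_hop = 1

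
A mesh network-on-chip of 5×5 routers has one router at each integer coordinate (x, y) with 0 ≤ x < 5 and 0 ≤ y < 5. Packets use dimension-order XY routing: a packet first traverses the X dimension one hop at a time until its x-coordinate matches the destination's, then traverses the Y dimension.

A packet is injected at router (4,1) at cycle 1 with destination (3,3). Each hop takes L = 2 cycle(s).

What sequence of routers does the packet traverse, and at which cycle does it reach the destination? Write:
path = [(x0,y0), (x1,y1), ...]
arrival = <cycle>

path = [(4,1), (3,1), (3,2), (3,3)]
arrival = 7

hop 0: (4,1) @ cyc 1
hop 1: (3,1) @ cyc 3  [W]
hop 2: (3,2) @ cyc 5  [N]
hop 3: (3,3) @ cyc 7  [N]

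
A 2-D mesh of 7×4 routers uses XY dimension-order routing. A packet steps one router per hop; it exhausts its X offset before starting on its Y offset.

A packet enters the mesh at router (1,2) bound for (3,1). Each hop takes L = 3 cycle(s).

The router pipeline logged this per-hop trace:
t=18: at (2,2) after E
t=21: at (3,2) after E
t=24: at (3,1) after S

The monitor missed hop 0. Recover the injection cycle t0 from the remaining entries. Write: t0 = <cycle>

t0 = 15

The first recorded entry is hop 1 at cycle 18.
Subtract one hop: t0 = 18 − 3 = 15.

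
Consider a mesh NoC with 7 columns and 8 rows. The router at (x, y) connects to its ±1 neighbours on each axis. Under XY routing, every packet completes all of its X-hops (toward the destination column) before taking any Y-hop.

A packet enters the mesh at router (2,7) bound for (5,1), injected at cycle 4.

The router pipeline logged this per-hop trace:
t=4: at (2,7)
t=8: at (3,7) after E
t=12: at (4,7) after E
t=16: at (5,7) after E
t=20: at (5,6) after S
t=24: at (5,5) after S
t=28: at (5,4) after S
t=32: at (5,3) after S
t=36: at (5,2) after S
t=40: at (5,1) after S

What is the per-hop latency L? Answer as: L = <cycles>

L = 4

cyc[1] − cyc[0] = 8 − 4 = 4.
Per-hop latency L = Δcyc = 4.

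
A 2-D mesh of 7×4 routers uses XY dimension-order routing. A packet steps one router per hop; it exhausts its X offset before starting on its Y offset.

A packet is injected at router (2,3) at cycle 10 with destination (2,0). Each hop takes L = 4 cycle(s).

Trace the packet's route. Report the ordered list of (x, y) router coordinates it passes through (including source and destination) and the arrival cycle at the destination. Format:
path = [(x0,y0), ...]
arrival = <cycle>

path = [(2,3), (2,2), (2,1), (2,0)]
arrival = 22

t=10: at (2,3)
t=14: at (2,2) after S
t=18: at (2,1) after S
t=22: at (2,0) after S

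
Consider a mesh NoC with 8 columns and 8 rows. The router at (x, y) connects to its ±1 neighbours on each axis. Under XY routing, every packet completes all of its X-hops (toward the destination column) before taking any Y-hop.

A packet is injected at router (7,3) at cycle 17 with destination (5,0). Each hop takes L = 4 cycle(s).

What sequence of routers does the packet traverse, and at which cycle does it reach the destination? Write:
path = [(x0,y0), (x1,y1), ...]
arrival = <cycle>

hop 0: (7,3) @ cyc 17
hop 1: (6,3) @ cyc 21  [W]
hop 2: (5,3) @ cyc 25  [W]
hop 3: (5,2) @ cyc 29  [S]
hop 4: (5,1) @ cyc 33  [S]
hop 5: (5,0) @ cyc 37  [S]

path = [(7,3), (6,3), (5,3), (5,2), (5,1), (5,0)]
arrival = 37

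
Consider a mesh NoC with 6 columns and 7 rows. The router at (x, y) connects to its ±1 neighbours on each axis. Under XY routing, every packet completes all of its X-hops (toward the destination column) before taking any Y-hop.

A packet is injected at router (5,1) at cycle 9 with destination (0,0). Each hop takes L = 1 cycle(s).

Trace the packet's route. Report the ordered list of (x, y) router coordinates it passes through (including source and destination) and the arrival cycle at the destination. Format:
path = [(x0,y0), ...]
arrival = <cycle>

path = [(5,1), (4,1), (3,1), (2,1), (1,1), (0,1), (0,0)]
arrival = 15

#0 — 5,1 | c9
#1 — 4,1 | c10 | W
#2 — 3,1 | c11 | W
#3 — 2,1 | c12 | W
#4 — 1,1 | c13 | W
#5 — 0,1 | c14 | W
#6 — 0,0 | c15 | S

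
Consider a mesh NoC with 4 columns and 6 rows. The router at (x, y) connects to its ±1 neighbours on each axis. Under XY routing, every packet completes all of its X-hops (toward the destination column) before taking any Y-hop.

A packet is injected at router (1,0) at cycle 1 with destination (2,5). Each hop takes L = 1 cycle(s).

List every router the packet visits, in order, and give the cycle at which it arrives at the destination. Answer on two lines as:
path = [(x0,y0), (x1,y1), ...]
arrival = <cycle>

  0. router=(1,0) cycle=1 (inject)
  1. router=(2,0) cycle=2 dir=E
  2. router=(2,1) cycle=3 dir=N
  3. router=(2,2) cycle=4 dir=N
  4. router=(2,3) cycle=5 dir=N
  5. router=(2,4) cycle=6 dir=N
  6. router=(2,5) cycle=7 dir=N

path = [(1,0), (2,0), (2,1), (2,2), (2,3), (2,4), (2,5)]
arrival = 7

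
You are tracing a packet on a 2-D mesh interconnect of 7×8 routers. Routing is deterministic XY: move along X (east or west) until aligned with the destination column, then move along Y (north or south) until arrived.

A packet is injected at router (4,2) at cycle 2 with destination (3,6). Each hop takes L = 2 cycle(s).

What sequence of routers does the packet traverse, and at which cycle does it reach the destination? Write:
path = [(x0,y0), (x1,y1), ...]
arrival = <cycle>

#0 — 4,2 | c2
#1 — 3,2 | c4 | W
#2 — 3,3 | c6 | N
#3 — 3,4 | c8 | N
#4 — 3,5 | c10 | N
#5 — 3,6 | c12 | N

path = [(4,2), (3,2), (3,3), (3,4), (3,5), (3,6)]
arrival = 12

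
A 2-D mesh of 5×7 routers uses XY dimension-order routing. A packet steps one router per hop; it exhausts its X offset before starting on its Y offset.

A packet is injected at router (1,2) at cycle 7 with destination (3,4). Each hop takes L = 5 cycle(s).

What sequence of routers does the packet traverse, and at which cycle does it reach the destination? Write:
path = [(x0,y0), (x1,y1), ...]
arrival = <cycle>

path = [(1,2), (2,2), (3,2), (3,3), (3,4)]
arrival = 27

t=7: at (1,2)
t=12: at (2,2) after E
t=17: at (3,2) after E
t=22: at (3,3) after N
t=27: at (3,4) after N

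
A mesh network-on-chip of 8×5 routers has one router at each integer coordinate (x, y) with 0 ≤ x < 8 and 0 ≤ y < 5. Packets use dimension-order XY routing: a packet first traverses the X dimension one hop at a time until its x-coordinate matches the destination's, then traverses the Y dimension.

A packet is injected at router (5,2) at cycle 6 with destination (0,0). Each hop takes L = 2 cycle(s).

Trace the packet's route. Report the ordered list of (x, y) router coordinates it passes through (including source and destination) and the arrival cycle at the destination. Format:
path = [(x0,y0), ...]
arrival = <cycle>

hop 0: (5,2) @ cyc 6
hop 1: (4,2) @ cyc 8  [W]
hop 2: (3,2) @ cyc 10  [W]
hop 3: (2,2) @ cyc 12  [W]
hop 4: (1,2) @ cyc 14  [W]
hop 5: (0,2) @ cyc 16  [W]
hop 6: (0,1) @ cyc 18  [S]
hop 7: (0,0) @ cyc 20  [S]

path = [(5,2), (4,2), (3,2), (2,2), (1,2), (0,2), (0,1), (0,0)]
arrival = 20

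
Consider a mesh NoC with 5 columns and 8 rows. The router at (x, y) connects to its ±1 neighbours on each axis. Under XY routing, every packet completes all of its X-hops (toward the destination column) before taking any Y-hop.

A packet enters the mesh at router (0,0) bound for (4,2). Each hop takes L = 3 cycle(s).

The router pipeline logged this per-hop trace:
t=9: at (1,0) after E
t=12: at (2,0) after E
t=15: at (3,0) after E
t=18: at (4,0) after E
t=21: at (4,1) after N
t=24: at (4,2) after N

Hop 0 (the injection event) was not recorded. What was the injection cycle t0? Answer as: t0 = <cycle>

cyc[1] = 9 and cyc[k] = t0 + k·L for every k.
So t0 = 9 − 1·3 = 6.

t0 = 6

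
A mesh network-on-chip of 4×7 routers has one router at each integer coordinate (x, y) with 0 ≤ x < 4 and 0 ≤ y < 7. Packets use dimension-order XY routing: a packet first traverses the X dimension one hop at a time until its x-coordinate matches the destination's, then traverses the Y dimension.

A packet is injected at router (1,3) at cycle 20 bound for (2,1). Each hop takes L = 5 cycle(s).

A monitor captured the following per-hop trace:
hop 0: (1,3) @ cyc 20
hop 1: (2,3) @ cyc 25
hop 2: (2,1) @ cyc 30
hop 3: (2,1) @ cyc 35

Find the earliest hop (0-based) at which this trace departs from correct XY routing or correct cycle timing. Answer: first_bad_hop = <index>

hop 1: step (+1,+0), +5 cyc — ok
hop 2: step (+0,-2), +5 cyc — BAD: non-unit step

first_bad_hop = 2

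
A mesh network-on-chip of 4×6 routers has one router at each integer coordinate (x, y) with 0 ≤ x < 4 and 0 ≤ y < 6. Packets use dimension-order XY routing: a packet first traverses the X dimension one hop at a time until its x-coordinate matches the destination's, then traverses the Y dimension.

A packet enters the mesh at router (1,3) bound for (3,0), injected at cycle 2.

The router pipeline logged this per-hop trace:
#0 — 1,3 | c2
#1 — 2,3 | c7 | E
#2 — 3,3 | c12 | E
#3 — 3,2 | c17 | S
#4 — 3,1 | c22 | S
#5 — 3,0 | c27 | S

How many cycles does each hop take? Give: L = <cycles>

L = 5

Between hops 0 and 1 the cycle counter advances 7 − 2 = 5.
That increment is L by definition: L = 5.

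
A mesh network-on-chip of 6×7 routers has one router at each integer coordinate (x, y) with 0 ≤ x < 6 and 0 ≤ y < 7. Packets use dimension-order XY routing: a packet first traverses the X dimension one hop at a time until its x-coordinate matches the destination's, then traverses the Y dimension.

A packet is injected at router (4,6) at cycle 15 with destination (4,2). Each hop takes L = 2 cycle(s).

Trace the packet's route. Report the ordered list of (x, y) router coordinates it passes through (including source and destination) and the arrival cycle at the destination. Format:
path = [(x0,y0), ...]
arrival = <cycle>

  0. router=(4,6) cycle=15 (inject)
  1. router=(4,5) cycle=17 dir=S
  2. router=(4,4) cycle=19 dir=S
  3. router=(4,3) cycle=21 dir=S
  4. router=(4,2) cycle=23 dir=S

path = [(4,6), (4,5), (4,4), (4,3), (4,2)]
arrival = 23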